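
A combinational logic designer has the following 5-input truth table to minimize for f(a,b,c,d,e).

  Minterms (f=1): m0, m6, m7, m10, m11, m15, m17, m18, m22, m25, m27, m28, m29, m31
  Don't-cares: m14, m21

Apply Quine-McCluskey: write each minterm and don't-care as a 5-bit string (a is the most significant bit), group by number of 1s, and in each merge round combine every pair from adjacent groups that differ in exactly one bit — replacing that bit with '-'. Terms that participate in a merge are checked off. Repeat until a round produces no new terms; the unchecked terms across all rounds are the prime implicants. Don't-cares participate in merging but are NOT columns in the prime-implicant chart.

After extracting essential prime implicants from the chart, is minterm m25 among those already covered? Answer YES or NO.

YES

size-2^0 implicants → 00000  00110(✓)  00111(✓)  01010(✓)  01011(✓)  01110(✓)  01111(✓)  10001(✓)  10010(✓)  10101(✓)  10110(✓)  11001(✓)  11011(✓)  11100(✓)  11101(✓)  11111(✓)
size-2^1 implicants → -0110  -1011(✓)  -1111(✓)  0-110(✓)  0-111(✓)  0011-(✓)  01-10(✓)  01-11(✓)  0101-(✓)  0111-(✓)  1-001(✓)  1-101(✓)  10-01(✓)  10-10  11-01(✓)  11-11(✓)  110-1(✓)  111-1(✓)  1110-
size-2^2 implicants → -1-11  0-11-  01-1-  1--01  11--1
Unchecked terms (primes): -0110, -1-11, 0-11-, 00000, 01-1-, 1--01, 10-10, 11--1, 1110-
Minterm coverage:
  m0 ⊆ 00000 [E]
  m6 ⊆ -0110,0-11-
  m7 ⊆ 0-11- [E]
  m10 ⊆ 01-1- [E]
  m11 ⊆ -1-11,01-1-
  m15 ⊆ -1-11,0-11-,01-1-
  m17 ⊆ 1--01 [E]
  m18 ⊆ 10-10 [E]
  m22 ⊆ -0110,10-10
  m25 ⊆ 1--01,11--1
  m27 ⊆ -1-11,11--1
  m28 ⊆ 1110- [E]
  m29 ⊆ 1--01,11--1,1110-
  m31 ⊆ -1-11,11--1
E = {0-11-, 00000, 01-1-, 1--01, 10-10, 1110-}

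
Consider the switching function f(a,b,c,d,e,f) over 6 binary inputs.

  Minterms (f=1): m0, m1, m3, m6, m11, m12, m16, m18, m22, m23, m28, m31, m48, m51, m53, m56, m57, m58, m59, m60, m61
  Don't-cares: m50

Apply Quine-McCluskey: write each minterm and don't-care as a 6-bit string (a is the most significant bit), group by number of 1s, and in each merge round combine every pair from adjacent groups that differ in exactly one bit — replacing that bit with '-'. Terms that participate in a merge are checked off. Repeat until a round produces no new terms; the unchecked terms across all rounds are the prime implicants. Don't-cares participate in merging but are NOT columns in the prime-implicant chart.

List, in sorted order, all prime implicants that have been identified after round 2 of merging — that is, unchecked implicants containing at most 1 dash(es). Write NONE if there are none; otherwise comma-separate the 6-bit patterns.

-11100, 0-0000, 0-0110, 0-1100, 00-011, 0000-1, 00000-, 01-111, 010-10, 01011-, 11-101

size-2^0 implicants → 000000(✓)  000001(✓)  000011(✓)  000110(✓)  001011(✓)  001100(✓)  010000(✓)  010010(✓)  010110(✓)  010111(✓)  011100(✓)  011111(✓)  110000(✓)  110010(✓)  110011(✓)  110101(✓)  111000(✓)  111001(✓)  111010(✓)  111011(✓)  111100(✓)  111101(✓)
size-2^1 implicants → -10000(✓)  -10010(✓)  -11100  0-0000  0-0110  0-1100  00-011  0000-1  00000-  01-111  010-10  0100-0(✓)  01011-  11-000(✓)  11-010(✓)  11-011(✓)  11-101  1100-0(✓)  11001-(✓)  111-00(✓)  111-01(✓)  1110-0(✓)  1110-1(✓)  11100-(✓)  11101-(✓)  11110-(✓)
size-2^2 implicants → -100-0  11-0-0  11-01-  111-0-  1110--
Unchecked terms (primes): -100-0, -11100, 0-0000, 0-0110, 0-1100, 00-011, 0000-1, 00000-, 01-111, 010-10, 01011-, 11-0-0, 11-01-, 11-101, 111-0-, 1110--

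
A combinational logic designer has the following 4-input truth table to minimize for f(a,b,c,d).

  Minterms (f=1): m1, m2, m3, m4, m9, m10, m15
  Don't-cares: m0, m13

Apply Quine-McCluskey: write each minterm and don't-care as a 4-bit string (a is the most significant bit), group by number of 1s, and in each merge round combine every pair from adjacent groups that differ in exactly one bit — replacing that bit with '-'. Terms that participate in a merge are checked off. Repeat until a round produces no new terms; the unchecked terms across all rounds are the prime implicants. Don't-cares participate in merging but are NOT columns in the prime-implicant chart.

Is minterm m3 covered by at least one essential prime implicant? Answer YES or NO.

size-2^0 implicants → 0000(✓)  0001(✓)  0010(✓)  0011(✓)  0100(✓)  1001(✓)  1010(✓)  1101(✓)  1111(✓)
size-2^1 implicants → -001  -010  0-00  00-0(✓)  00-1(✓)  000-(✓)  001-(✓)  1-01  11-1
size-2^2 implicants → 00--
Unchecked terms (primes): -001, -010, 0-00, 00--, 1-01, 11-1
Minterm coverage:
  m1 ⊆ -001,00--
  m2 ⊆ -010,00--
  m3 ⊆ 00-- [E]
  m4 ⊆ 0-00 [E]
  m9 ⊆ -001,1-01
  m10 ⊆ -010 [E]
  m15 ⊆ 11-1 [E]
E = {-010, 0-00, 00--, 11-1}

YES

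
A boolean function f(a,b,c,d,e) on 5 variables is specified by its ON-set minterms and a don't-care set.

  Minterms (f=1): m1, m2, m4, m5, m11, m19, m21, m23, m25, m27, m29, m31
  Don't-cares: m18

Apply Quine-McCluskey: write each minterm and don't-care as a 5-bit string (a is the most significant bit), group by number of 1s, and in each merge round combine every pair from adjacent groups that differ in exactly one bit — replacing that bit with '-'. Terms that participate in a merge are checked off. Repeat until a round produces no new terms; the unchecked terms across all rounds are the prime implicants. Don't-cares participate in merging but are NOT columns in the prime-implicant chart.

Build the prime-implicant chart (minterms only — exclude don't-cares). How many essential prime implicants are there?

5

Round 0: 00001✓ 00010✓ 00100✓ 00101✓ 01011✓ 10010✓ 10011✓ 10101✓ 10111✓ 11001✓ 11011✓ 11101✓ 11111✓
Round 1: -0010 -0101 -1011 00-01 0010- 1-011✓ 1-101✓ 1-111✓ 10-11✓ 1001- 101-1✓ 11-01✓ 11-11✓ 110-1✓ 111-1✓
Round 2: 1--11 1-1-1 11--1
PIs = {-0010, -0101, -1011, 00-01, 0010-, 1--11, 1-1-1, 1001-, 11--1}
Coverage chart:
  m1: 00-01 ←essential
  m2: -0010 ←essential
  m4: 0010- ←essential
  m5: -0101,00-01,0010-
  m11: -1011 ←essential
  m19: 1--11,1001-
  m21: -0101,1-1-1
  m23: 1--11,1-1-1
  m25: 11--1 ←essential
  m27: -1011,1--11,11--1
  m29: 1-1-1,11--1
  m31: 1--11,1-1-1,11--1
Essential: -0010, -1011, 00-01, 0010-, 11--1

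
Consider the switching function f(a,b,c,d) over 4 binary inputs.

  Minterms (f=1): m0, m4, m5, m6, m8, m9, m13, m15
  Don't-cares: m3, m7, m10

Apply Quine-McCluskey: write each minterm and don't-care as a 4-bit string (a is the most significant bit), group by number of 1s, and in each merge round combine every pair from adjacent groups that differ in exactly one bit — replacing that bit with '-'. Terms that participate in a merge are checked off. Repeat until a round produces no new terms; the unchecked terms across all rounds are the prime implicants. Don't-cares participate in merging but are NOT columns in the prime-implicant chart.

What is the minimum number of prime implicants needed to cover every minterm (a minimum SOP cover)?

4

Round 0: 0000✓ 0011✓ 0100✓ 0101✓ 0110✓ 0111✓ 1000✓ 1001✓ 1010✓ 1101✓ 1111✓
Round 1: -000 -101✓ -111✓ 0-00 0-11 01-0✓ 01-1✓ 010-✓ 011-✓ 1-01 10-0 100- 11-1✓
Round 2: -1-1 01--
PIs = {-000, -1-1, 0-00, 0-11, 01--, 1-01, 10-0, 100-}
Coverage chart:
  m0: -000,0-00
  m4: 0-00,01--
  m5: -1-1,01--
  m6: 01-- ←essential
  m8: -000,10-0,100-
  m9: 1-01,100-
  m13: -1-1,1-01
  m15: -1-1 ←essential
Essential: -1-1, 01--
Petrick residual → -000, 1-01
Min cover (4 terms): b'c'd' + bd + a'b + ac'd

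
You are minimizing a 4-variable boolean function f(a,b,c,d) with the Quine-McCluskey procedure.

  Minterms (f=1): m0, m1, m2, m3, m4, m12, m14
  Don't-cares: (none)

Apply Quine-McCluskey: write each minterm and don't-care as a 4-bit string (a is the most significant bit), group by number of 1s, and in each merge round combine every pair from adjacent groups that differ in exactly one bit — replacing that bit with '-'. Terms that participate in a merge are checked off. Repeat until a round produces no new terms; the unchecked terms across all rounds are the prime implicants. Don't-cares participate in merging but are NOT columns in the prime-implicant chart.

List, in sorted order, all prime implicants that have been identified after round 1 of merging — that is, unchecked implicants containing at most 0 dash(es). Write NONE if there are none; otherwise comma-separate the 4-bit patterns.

NONE

size-2^0 implicants → 0000(✓)  0001(✓)  0010(✓)  0011(✓)  0100(✓)  1100(✓)  1110(✓)
size-2^1 implicants → -100  0-00  00-0(✓)  00-1(✓)  000-(✓)  001-(✓)  11-0
size-2^2 implicants → 00--
Unchecked terms (primes): -100, 0-00, 00--, 11-0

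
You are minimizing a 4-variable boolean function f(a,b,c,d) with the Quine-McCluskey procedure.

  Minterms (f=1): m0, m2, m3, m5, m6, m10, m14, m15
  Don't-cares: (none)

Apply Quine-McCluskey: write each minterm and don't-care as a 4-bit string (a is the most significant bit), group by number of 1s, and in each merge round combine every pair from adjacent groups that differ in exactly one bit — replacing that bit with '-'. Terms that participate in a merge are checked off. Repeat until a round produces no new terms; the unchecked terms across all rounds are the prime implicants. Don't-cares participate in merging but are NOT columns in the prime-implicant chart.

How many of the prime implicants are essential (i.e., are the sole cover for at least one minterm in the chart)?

size-2^0 implicants → 0000(✓)  0010(✓)  0011(✓)  0101  0110(✓)  1010(✓)  1110(✓)  1111(✓)
size-2^1 implicants → -010(✓)  -110(✓)  0-10(✓)  00-0  001-  1-10(✓)  111-
size-2^2 implicants → --10
Unchecked terms (primes): --10, 00-0, 001-, 0101, 111-
Minterm coverage:
  m0 ⊆ 00-0 [E]
  m2 ⊆ --10,00-0,001-
  m3 ⊆ 001- [E]
  m5 ⊆ 0101 [E]
  m6 ⊆ --10 [E]
  m10 ⊆ --10 [E]
  m14 ⊆ --10,111-
  m15 ⊆ 111- [E]
E = {--10, 00-0, 001-, 0101, 111-}

5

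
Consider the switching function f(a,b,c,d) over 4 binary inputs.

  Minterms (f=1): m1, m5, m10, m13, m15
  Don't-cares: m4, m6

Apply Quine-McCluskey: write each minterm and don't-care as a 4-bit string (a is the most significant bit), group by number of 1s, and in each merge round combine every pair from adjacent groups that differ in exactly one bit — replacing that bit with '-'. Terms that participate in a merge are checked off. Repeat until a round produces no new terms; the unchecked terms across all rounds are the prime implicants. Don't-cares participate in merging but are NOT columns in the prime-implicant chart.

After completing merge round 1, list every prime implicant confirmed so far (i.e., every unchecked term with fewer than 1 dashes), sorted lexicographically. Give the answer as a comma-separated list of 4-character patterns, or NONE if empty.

1010

size-2^0 implicants → 0001(✓)  0100(✓)  0101(✓)  0110(✓)  1010  1101(✓)  1111(✓)
size-2^1 implicants → -101  0-01  01-0  010-  11-1
Unchecked terms (primes): -101, 0-01, 01-0, 010-, 1010, 11-1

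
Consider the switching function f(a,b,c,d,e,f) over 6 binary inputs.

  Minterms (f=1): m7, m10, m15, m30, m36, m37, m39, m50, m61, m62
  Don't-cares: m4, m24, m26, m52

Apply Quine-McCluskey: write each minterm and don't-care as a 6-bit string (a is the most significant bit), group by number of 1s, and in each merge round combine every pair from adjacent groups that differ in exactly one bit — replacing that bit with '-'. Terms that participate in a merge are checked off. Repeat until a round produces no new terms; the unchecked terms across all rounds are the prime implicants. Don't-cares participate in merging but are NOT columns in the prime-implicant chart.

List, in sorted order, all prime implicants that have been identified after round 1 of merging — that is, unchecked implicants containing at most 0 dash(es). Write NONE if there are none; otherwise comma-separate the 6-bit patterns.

Round 0: 000100✓ 000111✓ 001010✓ 001111✓ 011000✓ 011010✓ 011110✓ 100100✓ 100101✓ 100111✓ 110010 110100✓ 111101 111110✓
Round 1: -00100 -00111 -11110 0-1010 00-111 011-10 0110-0 1-0100 1001-1 10010-
PIs = {-00100, -00111, -11110, 0-1010, 00-111, 011-10, 0110-0, 1-0100, 1001-1, 10010-, 110010, 111101}

110010, 111101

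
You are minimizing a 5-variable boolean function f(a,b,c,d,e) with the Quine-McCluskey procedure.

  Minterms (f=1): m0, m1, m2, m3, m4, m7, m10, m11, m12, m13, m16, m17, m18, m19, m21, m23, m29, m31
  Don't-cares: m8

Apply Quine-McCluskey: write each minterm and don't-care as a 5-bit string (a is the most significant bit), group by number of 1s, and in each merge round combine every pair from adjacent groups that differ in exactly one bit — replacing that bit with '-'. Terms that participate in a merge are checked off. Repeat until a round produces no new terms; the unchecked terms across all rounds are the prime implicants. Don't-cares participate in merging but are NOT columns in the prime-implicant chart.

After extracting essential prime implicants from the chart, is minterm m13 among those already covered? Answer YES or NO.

[col 0] 00000*, 00001*, 00010*, 00011*, 00100*, 00111*, 01000*, 01010*, 01011*, 01100*, 01101*, 10000*, 10001*, 10010*, 10011*, 10101*, 10111*, 11101*, 11111*
[col 1] -0000*, -0001*, -0010*, -0011*, -0111*, -1101, 0-000*, 0-010*, 0-011*, 0-100*, 00-00*, 00-11*, 000-0*, 000-1*, 0000-*, 0001-*, 01-00*, 010-0*, 0101-*, 0110-, 1-101*, 1-111*, 10-01*, 10-11*, 100-0*, 100-1*, 1000-*, 1001-*, 101-1*, 111-1*
[col 2] -0-11, -00-0*, -00-1*, -000-*, -001-*, 0--00, 0-0-0, 0-01-, 000--*, 1-1-1, 10--1, 100--*
[col 3] -00--
Prime implicants: -0-11, -00--, -1101, 0--00, 0-0-0, 0-01-, 0110-, 1-1-1, 10--1
PI chart (minterm → PIs covering it):
  0 | -00--,0--00,0-0-0
  1 | -00--  (sole → essential)
  2 | -00--,0-0-0,0-01-
  3 | -0-11,-00--,0-01-
  4 | 0--00  (sole → essential)
  7 | -0-11  (sole → essential)
  10 | 0-0-0,0-01-
  11 | 0-01-  (sole → essential)
  12 | 0--00,0110-
  13 | -1101,0110-
  16 | -00--  (sole → essential)
  17 | -00--,10--1
  18 | -00--  (sole → essential)
  19 | -0-11,-00--,10--1
  21 | 1-1-1,10--1
  23 | -0-11,1-1-1,10--1
  29 | -1101,1-1-1
  31 | 1-1-1  (sole → essential)
Essential prime implicants: -0-11, -00--, 0--00, 0-01-, 1-1-1

NO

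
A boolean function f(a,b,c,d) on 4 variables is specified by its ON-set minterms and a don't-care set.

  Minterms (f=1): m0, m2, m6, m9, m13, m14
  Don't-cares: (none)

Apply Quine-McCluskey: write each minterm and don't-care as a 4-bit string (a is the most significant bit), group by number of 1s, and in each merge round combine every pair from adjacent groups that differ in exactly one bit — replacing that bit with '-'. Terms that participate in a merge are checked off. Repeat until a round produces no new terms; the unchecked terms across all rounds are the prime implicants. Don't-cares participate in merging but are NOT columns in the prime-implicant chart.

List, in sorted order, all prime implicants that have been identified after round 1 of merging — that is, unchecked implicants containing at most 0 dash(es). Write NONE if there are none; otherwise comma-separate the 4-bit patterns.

NONE

[col 0] 0000*, 0010*, 0110*, 1001*, 1101*, 1110*
[col 1] -110, 0-10, 00-0, 1-01
Prime implicants: -110, 0-10, 00-0, 1-01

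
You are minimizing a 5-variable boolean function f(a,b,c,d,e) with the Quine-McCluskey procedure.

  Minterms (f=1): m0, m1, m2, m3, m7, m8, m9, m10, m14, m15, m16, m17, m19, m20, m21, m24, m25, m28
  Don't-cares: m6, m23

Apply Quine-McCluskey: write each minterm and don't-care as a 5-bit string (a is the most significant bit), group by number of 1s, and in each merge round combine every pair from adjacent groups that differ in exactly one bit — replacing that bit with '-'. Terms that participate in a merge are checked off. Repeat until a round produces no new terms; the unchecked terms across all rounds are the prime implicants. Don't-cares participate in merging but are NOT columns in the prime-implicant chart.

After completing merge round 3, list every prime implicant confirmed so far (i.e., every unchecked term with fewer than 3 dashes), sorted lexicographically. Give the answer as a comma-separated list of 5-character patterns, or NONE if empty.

-0-11, -00-1, 0--10, 0-0-0, 0-11-, 00-1-, 000--, 1--00, 10--1, 10-0-

size-2^0 implicants → 00000(✓)  00001(✓)  00010(✓)  00011(✓)  00110(✓)  00111(✓)  01000(✓)  01001(✓)  01010(✓)  01110(✓)  01111(✓)  10000(✓)  10001(✓)  10011(✓)  10100(✓)  10101(✓)  10111(✓)  11000(✓)  11001(✓)  11100(✓)
size-2^1 implicants → -0000(✓)  -0001(✓)  -0011(✓)  -0111(✓)  -1000(✓)  -1001(✓)  0-000(✓)  0-001(✓)  0-010(✓)  0-110(✓)  0-111(✓)  00-10(✓)  00-11(✓)  000-0(✓)  000-1(✓)  0000-(✓)  0001-(✓)  0011-(✓)  01-10(✓)  010-0(✓)  0100-(✓)  0111-(✓)  1-000(✓)  1-001(✓)  1-100(✓)  10-00(✓)  10-01(✓)  10-11(✓)  100-1(✓)  1000-(✓)  101-1(✓)  1010-(✓)  11-00(✓)  1100-(✓)
size-2^2 implicants → --000(✓)  --001(✓)  -0-11  -00-1  -000-(✓)  -100-(✓)  0--10  0-0-0  0-00-(✓)  0-11-  00-1-  000--  1--00  1-00-(✓)  10--1  10-0-
size-2^3 implicants → --00-
Unchecked terms (primes): --00-, -0-11, -00-1, 0--10, 0-0-0, 0-11-, 00-1-, 000--, 1--00, 10--1, 10-0-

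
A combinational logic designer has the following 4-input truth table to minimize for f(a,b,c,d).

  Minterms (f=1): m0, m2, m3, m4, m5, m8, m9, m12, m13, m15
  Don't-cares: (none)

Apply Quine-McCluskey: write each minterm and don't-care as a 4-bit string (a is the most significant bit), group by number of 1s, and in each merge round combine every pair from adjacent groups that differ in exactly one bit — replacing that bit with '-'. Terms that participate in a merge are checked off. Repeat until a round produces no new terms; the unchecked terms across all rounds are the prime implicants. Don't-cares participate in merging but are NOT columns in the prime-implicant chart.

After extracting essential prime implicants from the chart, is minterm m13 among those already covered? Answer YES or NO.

[col 0] 0000*, 0010*, 0011*, 0100*, 0101*, 1000*, 1001*, 1100*, 1101*, 1111*
[col 1] -000*, -100*, -101*, 0-00*, 00-0, 001-, 010-*, 1-00*, 1-01*, 100-*, 11-1, 110-*
[col 2] --00, -10-, 1-0-
Prime implicants: --00, -10-, 00-0, 001-, 1-0-, 11-1
PI chart (minterm → PIs covering it):
  0 | --00,00-0
  2 | 00-0,001-
  3 | 001-  (sole → essential)
  4 | --00,-10-
  5 | -10-  (sole → essential)
  8 | --00,1-0-
  9 | 1-0-  (sole → essential)
  12 | --00,-10-,1-0-
  13 | -10-,1-0-,11-1
  15 | 11-1  (sole → essential)
Essential prime implicants: -10-, 001-, 1-0-, 11-1

YES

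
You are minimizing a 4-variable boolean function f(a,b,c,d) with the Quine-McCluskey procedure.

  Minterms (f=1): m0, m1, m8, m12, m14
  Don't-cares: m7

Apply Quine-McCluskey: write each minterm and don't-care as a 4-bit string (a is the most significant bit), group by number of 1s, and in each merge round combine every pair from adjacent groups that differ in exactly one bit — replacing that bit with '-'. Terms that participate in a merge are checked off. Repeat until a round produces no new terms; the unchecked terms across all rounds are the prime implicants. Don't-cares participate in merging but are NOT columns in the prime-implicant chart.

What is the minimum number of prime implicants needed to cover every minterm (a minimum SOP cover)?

3

size-2^0 implicants → 0000(✓)  0001(✓)  0111  1000(✓)  1100(✓)  1110(✓)
size-2^1 implicants → -000  000-  1-00  11-0
Unchecked terms (primes): -000, 000-, 0111, 1-00, 11-0
Minterm coverage:
  m0 ⊆ -000,000-
  m1 ⊆ 000- [E]
  m8 ⊆ -000,1-00
  m12 ⊆ 1-00,11-0
  m14 ⊆ 11-0 [E]
E = {000-, 11-0}
Petrick residual → -000
Cover = b'c'd' + a'b'c' + abd'  |cover|=3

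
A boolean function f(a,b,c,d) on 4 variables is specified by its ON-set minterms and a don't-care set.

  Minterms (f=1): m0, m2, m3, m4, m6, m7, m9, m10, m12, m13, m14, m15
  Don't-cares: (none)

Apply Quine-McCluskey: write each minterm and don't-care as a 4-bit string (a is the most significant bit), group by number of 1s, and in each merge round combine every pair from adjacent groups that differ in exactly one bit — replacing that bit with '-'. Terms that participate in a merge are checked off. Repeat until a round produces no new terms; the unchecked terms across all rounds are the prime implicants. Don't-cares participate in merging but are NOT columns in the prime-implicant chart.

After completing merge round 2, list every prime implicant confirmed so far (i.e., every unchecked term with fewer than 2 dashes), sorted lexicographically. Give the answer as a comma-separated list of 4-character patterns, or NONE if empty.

size-2^0 implicants → 0000(✓)  0010(✓)  0011(✓)  0100(✓)  0110(✓)  0111(✓)  1001(✓)  1010(✓)  1100(✓)  1101(✓)  1110(✓)  1111(✓)
size-2^1 implicants → -010(✓)  -100(✓)  -110(✓)  -111(✓)  0-00(✓)  0-10(✓)  0-11(✓)  00-0(✓)  001-(✓)  01-0(✓)  011-(✓)  1-01  1-10(✓)  11-0(✓)  11-1(✓)  110-(✓)  111-(✓)
size-2^2 implicants → --10  -1-0  -11-  0--0  0-1-  11--
Unchecked terms (primes): --10, -1-0, -11-, 0--0, 0-1-, 1-01, 11--

1-01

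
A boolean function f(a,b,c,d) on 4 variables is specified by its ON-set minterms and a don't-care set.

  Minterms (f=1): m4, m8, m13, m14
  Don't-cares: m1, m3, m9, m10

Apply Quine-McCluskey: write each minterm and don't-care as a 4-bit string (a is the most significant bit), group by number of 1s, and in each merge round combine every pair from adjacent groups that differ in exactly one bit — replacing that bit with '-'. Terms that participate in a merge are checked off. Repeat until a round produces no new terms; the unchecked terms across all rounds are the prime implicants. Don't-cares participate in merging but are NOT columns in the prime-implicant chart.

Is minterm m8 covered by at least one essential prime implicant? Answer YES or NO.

[col 0] 0001*, 0011*, 0100, 1000*, 1001*, 1010*, 1101*, 1110*
[col 1] -001, 00-1, 1-01, 1-10, 10-0, 100-
Prime implicants: -001, 00-1, 0100, 1-01, 1-10, 10-0, 100-
PI chart (minterm → PIs covering it):
  4 | 0100  (sole → essential)
  8 | 10-0,100-
  13 | 1-01  (sole → essential)
  14 | 1-10  (sole → essential)
Essential prime implicants: 0100, 1-01, 1-10

NO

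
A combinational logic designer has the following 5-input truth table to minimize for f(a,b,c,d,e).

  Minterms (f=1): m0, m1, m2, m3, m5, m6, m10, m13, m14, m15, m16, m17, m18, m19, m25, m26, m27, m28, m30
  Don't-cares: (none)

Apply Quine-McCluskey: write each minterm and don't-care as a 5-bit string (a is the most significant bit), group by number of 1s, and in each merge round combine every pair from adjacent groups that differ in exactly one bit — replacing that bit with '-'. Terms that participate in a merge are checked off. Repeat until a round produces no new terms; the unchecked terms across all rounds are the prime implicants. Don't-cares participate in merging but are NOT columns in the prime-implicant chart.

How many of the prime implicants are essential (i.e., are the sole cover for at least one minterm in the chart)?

4

Round 0: 00000✓ 00001✓ 00010✓ 00011✓ 00101✓ 00110✓ 01010✓ 01101✓ 01110✓ 01111✓ 10000✓ 10001✓ 10010✓ 10011✓ 11001✓ 11010✓ 11011✓ 11100✓ 11110✓
Round 1: -0000✓ -0001✓ -0010✓ -0011✓ -1010✓ -1110✓ 0-010✓ 0-101 0-110✓ 00-01 00-10✓ 000-0✓ 000-1✓ 0000-✓ 0001-✓ 01-10✓ 011-1 0111- 1-001✓ 1-010✓ 1-011✓ 100-0✓ 100-1✓ 1000-✓ 1001-✓ 11-10✓ 110-1✓ 1101-✓ 111-0
Round 2: --010 -00-0✓ -00-1✓ -000-✓ -001-✓ -1-10 0--10 000--✓ 1-0-1 1-01- 100--✓
Round 3: -00--
PIs = {--010, -00--, -1-10, 0--10, 0-101, 00-01, 011-1, 0111-, 1-0-1, 1-01-, 111-0}
Coverage chart:
  m0: -00-- ←essential
  m1: -00--,00-01
  m2: --010,-00--,0--10
  m3: -00-- ←essential
  m5: 0-101,00-01
  m6: 0--10 ←essential
  m10: --010,-1-10,0--10
  m13: 0-101,011-1
  m14: -1-10,0--10,0111-
  m15: 011-1,0111-
  m16: -00-- ←essential
  m17: -00--,1-0-1
  m18: --010,-00--,1-01-
  m19: -00--,1-0-1,1-01-
  m25: 1-0-1 ←essential
  m26: --010,-1-10,1-01-
  m27: 1-0-1,1-01-
  m28: 111-0 ←essential
  m30: -1-10,111-0
Essential: -00--, 0--10, 1-0-1, 111-0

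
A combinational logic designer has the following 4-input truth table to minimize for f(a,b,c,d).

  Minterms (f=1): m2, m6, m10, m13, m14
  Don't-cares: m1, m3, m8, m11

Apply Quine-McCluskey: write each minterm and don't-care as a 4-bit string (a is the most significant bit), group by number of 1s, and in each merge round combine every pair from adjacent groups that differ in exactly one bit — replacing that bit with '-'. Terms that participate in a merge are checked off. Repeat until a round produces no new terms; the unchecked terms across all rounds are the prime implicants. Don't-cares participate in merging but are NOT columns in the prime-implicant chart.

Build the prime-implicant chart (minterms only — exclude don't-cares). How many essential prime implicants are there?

2

Round 0: 0001✓ 0010✓ 0011✓ 0110✓ 1000✓ 1010✓ 1011✓ 1101 1110✓
Round 1: -010✓ -011✓ -110✓ 0-10✓ 00-1 001-✓ 1-10✓ 10-0 101-✓
Round 2: --10 -01-
PIs = {--10, -01-, 00-1, 10-0, 1101}
Coverage chart:
  m2: --10,-01-
  m6: --10 ←essential
  m10: --10,-01-,10-0
  m13: 1101 ←essential
  m14: --10 ←essential
Essential: --10, 1101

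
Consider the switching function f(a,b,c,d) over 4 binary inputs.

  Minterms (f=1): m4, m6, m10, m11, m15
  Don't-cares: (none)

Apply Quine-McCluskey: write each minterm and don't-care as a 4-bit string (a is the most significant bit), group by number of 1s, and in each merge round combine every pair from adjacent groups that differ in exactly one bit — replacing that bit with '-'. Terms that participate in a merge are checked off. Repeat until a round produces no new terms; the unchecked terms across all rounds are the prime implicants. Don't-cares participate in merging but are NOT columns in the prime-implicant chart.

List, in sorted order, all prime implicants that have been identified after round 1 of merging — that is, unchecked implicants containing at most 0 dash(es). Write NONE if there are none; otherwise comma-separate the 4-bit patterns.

NONE

Round 0: 0100✓ 0110✓ 1010✓ 1011✓ 1111✓
Round 1: 01-0 1-11 101-
PIs = {01-0, 1-11, 101-}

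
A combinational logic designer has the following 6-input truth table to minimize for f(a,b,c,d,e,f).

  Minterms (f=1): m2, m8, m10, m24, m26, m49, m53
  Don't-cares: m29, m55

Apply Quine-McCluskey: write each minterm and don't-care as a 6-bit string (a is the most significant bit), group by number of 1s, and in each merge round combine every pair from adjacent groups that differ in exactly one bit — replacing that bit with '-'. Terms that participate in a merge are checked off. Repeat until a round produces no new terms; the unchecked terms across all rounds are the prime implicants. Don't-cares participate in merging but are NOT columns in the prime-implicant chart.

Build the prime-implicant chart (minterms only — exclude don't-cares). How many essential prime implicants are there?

[col 0] 000010*, 001000*, 001010*, 011000*, 011010*, 011101, 110001*, 110101*, 110111*
[col 1] 0-1000*, 0-1010*, 00-010, 0010-0*, 0110-0*, 110-01, 1101-1
[col 2] 0-10-0
Prime implicants: 0-10-0, 00-010, 011101, 110-01, 1101-1
PI chart (minterm → PIs covering it):
  2 | 00-010  (sole → essential)
  8 | 0-10-0  (sole → essential)
  10 | 0-10-0,00-010
  24 | 0-10-0  (sole → essential)
  26 | 0-10-0  (sole → essential)
  49 | 110-01  (sole → essential)
  53 | 110-01,1101-1
Essential prime implicants: 0-10-0, 00-010, 110-01

3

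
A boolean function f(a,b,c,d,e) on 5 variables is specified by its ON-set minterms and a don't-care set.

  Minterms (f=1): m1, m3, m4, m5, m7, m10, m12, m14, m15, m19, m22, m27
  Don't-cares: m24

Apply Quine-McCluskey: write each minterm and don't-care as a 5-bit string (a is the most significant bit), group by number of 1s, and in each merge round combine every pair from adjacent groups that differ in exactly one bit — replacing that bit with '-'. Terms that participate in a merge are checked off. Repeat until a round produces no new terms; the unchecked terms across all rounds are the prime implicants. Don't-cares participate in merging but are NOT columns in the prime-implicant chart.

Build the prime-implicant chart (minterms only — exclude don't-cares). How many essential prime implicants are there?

4

size-2^0 implicants → 00001(✓)  00011(✓)  00100(✓)  00101(✓)  00111(✓)  01010(✓)  01100(✓)  01110(✓)  01111(✓)  10011(✓)  10110  11000  11011(✓)
size-2^1 implicants → -0011  0-100  0-111  00-01(✓)  00-11(✓)  000-1(✓)  001-1(✓)  0010-  01-10  011-0  0111-  1-011
size-2^2 implicants → 00--1
Unchecked terms (primes): -0011, 0-100, 0-111, 00--1, 0010-, 01-10, 011-0, 0111-, 1-011, 10110, 11000
Minterm coverage:
  m1 ⊆ 00--1 [E]
  m3 ⊆ -0011,00--1
  m4 ⊆ 0-100,0010-
  m5 ⊆ 00--1,0010-
  m7 ⊆ 0-111,00--1
  m10 ⊆ 01-10 [E]
  m12 ⊆ 0-100,011-0
  m14 ⊆ 01-10,011-0,0111-
  m15 ⊆ 0-111,0111-
  m19 ⊆ -0011,1-011
  m22 ⊆ 10110 [E]
  m27 ⊆ 1-011 [E]
E = {00--1, 01-10, 1-011, 10110}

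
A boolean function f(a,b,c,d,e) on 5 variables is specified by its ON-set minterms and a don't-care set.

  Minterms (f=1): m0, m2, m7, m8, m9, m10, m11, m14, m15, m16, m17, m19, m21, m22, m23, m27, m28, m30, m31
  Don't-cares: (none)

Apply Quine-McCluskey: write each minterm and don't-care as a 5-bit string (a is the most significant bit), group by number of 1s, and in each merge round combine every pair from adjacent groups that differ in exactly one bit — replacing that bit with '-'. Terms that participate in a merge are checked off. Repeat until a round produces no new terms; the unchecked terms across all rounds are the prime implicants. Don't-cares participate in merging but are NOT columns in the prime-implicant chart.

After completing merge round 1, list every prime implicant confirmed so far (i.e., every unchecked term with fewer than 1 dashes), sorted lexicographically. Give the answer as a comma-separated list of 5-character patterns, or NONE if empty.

NONE

Round 0: 00000✓ 00010✓ 00111✓ 01000✓ 01001✓ 01010✓ 01011✓ 01110✓ 01111✓ 10000✓ 10001✓ 10011✓ 10101✓ 10110✓ 10111✓ 11011✓ 11100✓ 11110✓ 11111✓
Round 1: -0000 -0111✓ -1011✓ -1110✓ -1111✓ 0-000✓ 0-010✓ 0-111✓ 000-0✓ 01-10✓ 01-11✓ 010-0✓ 010-1✓ 0100-✓ 0101-✓ 0111-✓ 1-011✓ 1-110✓ 1-111✓ 10-01✓ 10-11✓ 100-1✓ 1000- 101-1✓ 1011-✓ 11-11✓ 111-0 1111-✓
Round 2: --111 -1-11 -111- 0-0-0 01-1- 010-- 1--11 1-11- 10--1
PIs = {--111, -0000, -1-11, -111-, 0-0-0, 01-1-, 010--, 1--11, 1-11-, 10--1, 1000-, 111-0}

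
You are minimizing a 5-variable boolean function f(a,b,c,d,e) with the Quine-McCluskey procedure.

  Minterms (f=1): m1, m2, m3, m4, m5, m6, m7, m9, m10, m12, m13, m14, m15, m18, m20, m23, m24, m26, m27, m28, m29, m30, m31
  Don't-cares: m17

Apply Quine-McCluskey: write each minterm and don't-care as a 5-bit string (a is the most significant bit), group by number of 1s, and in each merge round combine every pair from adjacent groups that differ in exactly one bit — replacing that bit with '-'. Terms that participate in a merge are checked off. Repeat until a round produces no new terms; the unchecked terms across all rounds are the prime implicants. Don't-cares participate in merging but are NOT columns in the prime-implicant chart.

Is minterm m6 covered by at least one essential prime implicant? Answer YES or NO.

Round 0: 00001✓ 00010✓ 00011✓ 00100✓ 00101✓ 00110✓ 00111✓ 01001✓ 01010✓ 01100✓ 01101✓ 01110✓ 01111✓ 10001✓ 10010✓ 10100✓ 10111✓ 11000✓ 11010✓ 11011✓ 11100✓ 11101✓ 11110✓ 11111✓
Round 1: -0001 -0010✓ -0100✓ -0111✓ -1010✓ -1100✓ -1101✓ -1110✓ -1111✓ 0-001✓ 0-010✓ 0-100✓ 0-101✓ 0-110✓ 0-111✓ 00-01✓ 00-10✓ 00-11✓ 000-1✓ 0001-✓ 001-0✓ 001-1✓ 0010-✓ 0011-✓ 01-01✓ 01-10✓ 011-0✓ 011-1✓ 0110-✓ 0111-✓ 1-010✓ 1-100✓ 1-111✓ 11-00✓ 11-10✓ 11-11✓ 110-0✓ 1101-✓ 111-0✓ 111-1✓ 1110-✓ 1111-✓
Round 2: --010 --100 --111 -1-10 -11-0✓ -11-1✓ -110-✓ -111-✓ 0--01 0--10 0-1-0✓ 0-1-1✓ 0-10-✓ 0-11-✓ 00--1 00-1- 001--✓ 011--✓ 11--0 11-1- 111--✓
Round 3: -11-- 0-1--
PIs = {--010, --100, --111, -0001, -1-10, -11--, 0--01, 0--10, 0-1--, 00--1, 00-1-, 11--0, 11-1-}
Coverage chart:
  m1: -0001,0--01,00--1
  m2: --010,0--10,00-1-
  m3: 00--1,00-1-
  m4: --100,0-1--
  m5: 0--01,0-1--,00--1
  m6: 0--10,0-1--,00-1-
  m7: --111,0-1--,00--1,00-1-
  m9: 0--01 ←essential
  m10: --010,-1-10,0--10
  m12: --100,-11--,0-1--
  m13: -11--,0--01,0-1--
  m14: -1-10,-11--,0--10,0-1--
  m15: --111,-11--,0-1--
  m18: --010 ←essential
  m20: --100 ←essential
  m23: --111 ←essential
  m24: 11--0 ←essential
  m26: --010,-1-10,11--0,11-1-
  m27: 11-1- ←essential
  m28: --100,-11--,11--0
  m29: -11-- ←essential
  m30: -1-10,-11--,11--0,11-1-
  m31: --111,-11--,11-1-
Essential: --010, --100, --111, -11--, 0--01, 11--0, 11-1-

NO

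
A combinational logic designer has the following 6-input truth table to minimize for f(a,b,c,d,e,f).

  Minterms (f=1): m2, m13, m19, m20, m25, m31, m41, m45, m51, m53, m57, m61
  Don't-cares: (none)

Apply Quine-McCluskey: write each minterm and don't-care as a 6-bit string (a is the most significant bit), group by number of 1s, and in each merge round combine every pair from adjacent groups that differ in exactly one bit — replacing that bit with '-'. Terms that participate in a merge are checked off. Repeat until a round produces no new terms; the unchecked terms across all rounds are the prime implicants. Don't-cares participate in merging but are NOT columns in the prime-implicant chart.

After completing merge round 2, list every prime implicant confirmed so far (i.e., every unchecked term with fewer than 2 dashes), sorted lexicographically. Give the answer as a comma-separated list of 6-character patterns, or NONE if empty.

-01101, -10011, -11001, 000010, 010100, 011111, 11-101

[col 0] 000010, 001101*, 010011*, 010100, 011001*, 011111, 101001*, 101101*, 110011*, 110101*, 111001*, 111101*
[col 1] -01101, -10011, -11001, 1-1001*, 1-1101*, 101-01*, 11-101, 111-01*
[col 2] 1-1-01
Prime implicants: -01101, -10011, -11001, 000010, 010100, 011111, 1-1-01, 11-101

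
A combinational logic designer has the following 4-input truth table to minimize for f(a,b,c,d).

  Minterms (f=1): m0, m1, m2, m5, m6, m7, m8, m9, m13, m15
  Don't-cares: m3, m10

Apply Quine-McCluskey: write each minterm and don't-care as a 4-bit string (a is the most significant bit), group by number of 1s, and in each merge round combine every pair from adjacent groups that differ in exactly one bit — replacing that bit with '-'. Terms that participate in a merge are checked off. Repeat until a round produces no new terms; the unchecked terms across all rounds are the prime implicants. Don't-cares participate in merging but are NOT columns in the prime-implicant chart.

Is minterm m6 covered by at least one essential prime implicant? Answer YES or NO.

YES

Round 0: 0000✓ 0001✓ 0010✓ 0011✓ 0101✓ 0110✓ 0111✓ 1000✓ 1001✓ 1010✓ 1101✓ 1111✓
Round 1: -000✓ -001✓ -010✓ -101✓ -111✓ 0-01✓ 0-10✓ 0-11✓ 00-0✓ 00-1✓ 000-✓ 001-✓ 01-1✓ 011-✓ 1-01✓ 10-0✓ 100-✓ 11-1✓
Round 2: --01 -0-0 -00- -1-1 0--1 0-1- 00--
PIs = {--01, -0-0, -00-, -1-1, 0--1, 0-1-, 00--}
Coverage chart:
  m0: -0-0,-00-,00--
  m1: --01,-00-,0--1,00--
  m2: -0-0,0-1-,00--
  m5: --01,-1-1,0--1
  m6: 0-1- ←essential
  m7: -1-1,0--1,0-1-
  m8: -0-0,-00-
  m9: --01,-00-
  m13: --01,-1-1
  m15: -1-1 ←essential
Essential: -1-1, 0-1-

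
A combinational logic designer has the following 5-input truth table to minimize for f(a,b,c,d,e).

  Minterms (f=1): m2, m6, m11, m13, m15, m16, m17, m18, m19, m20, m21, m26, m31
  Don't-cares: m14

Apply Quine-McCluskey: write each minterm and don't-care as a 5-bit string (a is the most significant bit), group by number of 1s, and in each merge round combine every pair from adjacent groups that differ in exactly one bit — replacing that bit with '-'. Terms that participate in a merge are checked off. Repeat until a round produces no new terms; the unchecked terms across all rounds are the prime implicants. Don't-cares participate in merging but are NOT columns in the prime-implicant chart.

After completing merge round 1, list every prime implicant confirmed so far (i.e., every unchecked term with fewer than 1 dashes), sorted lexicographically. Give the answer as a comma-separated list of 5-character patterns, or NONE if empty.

Round 0: 00010✓ 00110✓ 01011✓ 01101✓ 01110✓ 01111✓ 10000✓ 10001✓ 10010✓ 10011✓ 10100✓ 10101✓ 11010✓ 11111✓
Round 1: -0010 -1111 0-110 00-10 01-11 011-1 0111- 1-010 10-00✓ 10-01✓ 100-0✓ 100-1✓ 1000-✓ 1001-✓ 1010-✓
Round 2: 10-0- 100--
PIs = {-0010, -1111, 0-110, 00-10, 01-11, 011-1, 0111-, 1-010, 10-0-, 100--}

NONE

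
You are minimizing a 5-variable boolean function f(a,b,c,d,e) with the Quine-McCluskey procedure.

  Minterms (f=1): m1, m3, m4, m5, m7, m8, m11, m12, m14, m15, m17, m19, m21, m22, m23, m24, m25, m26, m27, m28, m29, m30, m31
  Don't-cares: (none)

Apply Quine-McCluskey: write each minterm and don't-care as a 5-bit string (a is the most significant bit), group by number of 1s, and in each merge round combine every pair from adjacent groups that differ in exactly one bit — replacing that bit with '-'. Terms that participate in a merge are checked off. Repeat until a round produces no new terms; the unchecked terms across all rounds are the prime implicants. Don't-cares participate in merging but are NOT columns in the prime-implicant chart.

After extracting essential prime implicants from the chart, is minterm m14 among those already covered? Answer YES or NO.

size-2^0 implicants → 00001(✓)  00011(✓)  00100(✓)  00101(✓)  00111(✓)  01000(✓)  01011(✓)  01100(✓)  01110(✓)  01111(✓)  10001(✓)  10011(✓)  10101(✓)  10110(✓)  10111(✓)  11000(✓)  11001(✓)  11010(✓)  11011(✓)  11100(✓)  11101(✓)  11110(✓)  11111(✓)
size-2^1 implicants → -0001(✓)  -0011(✓)  -0101(✓)  -0111(✓)  -1000(✓)  -1011(✓)  -1100(✓)  -1110(✓)  -1111(✓)  0-011(✓)  0-100  0-111(✓)  00-01(✓)  00-11(✓)  000-1(✓)  001-1(✓)  0010-  01-00(✓)  01-11(✓)  011-0(✓)  0111-(✓)  1-001(✓)  1-011(✓)  1-101(✓)  1-110(✓)  1-111(✓)  10-01(✓)  10-11(✓)  100-1(✓)  101-1(✓)  1011-(✓)  11-00(✓)  11-01(✓)  11-10(✓)  11-11(✓)  110-0(✓)  110-1(✓)  1100-(✓)  1101-(✓)  111-0(✓)  111-1(✓)  1110-(✓)  1111-(✓)
size-2^2 implicants → --011(✓)  --111(✓)  -0-01(✓)  -0-11(✓)  -00-1(✓)  -01-1(✓)  -1-00  -1-11(✓)  -11-0  -111-  0--11(✓)  00--1(✓)  1--01(✓)  1--11(✓)  1-0-1(✓)  1-1-1(✓)  1-11-  10--1(✓)  11--0(✓)  11--1(✓)  11-0-(✓)  11-1-(✓)  110--(✓)  111--(✓)
size-2^3 implicants → ---11  -0--1  1---1  11---
Unchecked terms (primes): ---11, -0--1, -1-00, -11-0, -111-, 0-100, 0010-, 1---1, 1-11-, 11---
Minterm coverage:
  m1 ⊆ -0--1 [E]
  m3 ⊆ ---11,-0--1
  m4 ⊆ 0-100,0010-
  m5 ⊆ -0--1,0010-
  m7 ⊆ ---11,-0--1
  m8 ⊆ -1-00 [E]
  m11 ⊆ ---11 [E]
  m12 ⊆ -1-00,-11-0,0-100
  m14 ⊆ -11-0,-111-
  m15 ⊆ ---11,-111-
  m17 ⊆ -0--1,1---1
  m19 ⊆ ---11,-0--1,1---1
  m21 ⊆ -0--1,1---1
  m22 ⊆ 1-11- [E]
  m23 ⊆ ---11,-0--1,1---1,1-11-
  m24 ⊆ -1-00,11---
  m25 ⊆ 1---1,11---
  m26 ⊆ 11--- [E]
  m27 ⊆ ---11,1---1,11---
  m28 ⊆ -1-00,-11-0,11---
  m29 ⊆ 1---1,11---
  m30 ⊆ -11-0,-111-,1-11-,11---
  m31 ⊆ ---11,-111-,1---1,1-11-,11---
E = {---11, -0--1, -1-00, 1-11-, 11---}

NO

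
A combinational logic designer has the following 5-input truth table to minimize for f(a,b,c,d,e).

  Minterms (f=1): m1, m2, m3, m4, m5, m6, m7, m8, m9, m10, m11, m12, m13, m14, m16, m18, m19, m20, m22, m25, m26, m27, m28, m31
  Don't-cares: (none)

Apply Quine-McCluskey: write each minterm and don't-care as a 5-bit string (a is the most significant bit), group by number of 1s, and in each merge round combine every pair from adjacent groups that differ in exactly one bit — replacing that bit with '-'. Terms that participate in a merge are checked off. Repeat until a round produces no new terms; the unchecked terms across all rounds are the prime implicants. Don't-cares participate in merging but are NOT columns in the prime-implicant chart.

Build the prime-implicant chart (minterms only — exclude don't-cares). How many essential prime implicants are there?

5

size-2^0 implicants → 00001(✓)  00010(✓)  00011(✓)  00100(✓)  00101(✓)  00110(✓)  00111(✓)  01000(✓)  01001(✓)  01010(✓)  01011(✓)  01100(✓)  01101(✓)  01110(✓)  10000(✓)  10010(✓)  10011(✓)  10100(✓)  10110(✓)  11001(✓)  11010(✓)  11011(✓)  11100(✓)  11111(✓)
size-2^1 implicants → -0010(✓)  -0011(✓)  -0100(✓)  -0110(✓)  -1001(✓)  -1010(✓)  -1011(✓)  -1100(✓)  0-001(✓)  0-010(✓)  0-011(✓)  0-100(✓)  0-101(✓)  0-110(✓)  00-01(✓)  00-10(✓)  00-11(✓)  000-1(✓)  0001-(✓)  001-0(✓)  001-1(✓)  0010-(✓)  0011-(✓)  01-00(✓)  01-01(✓)  01-10(✓)  010-0(✓)  010-1(✓)  0100-(✓)  0101-(✓)  011-0(✓)  0110-(✓)  1-010(✓)  1-011(✓)  1-100(✓)  10-00(✓)  10-10(✓)  100-0(✓)  1001-(✓)  101-0(✓)  11-11  110-1(✓)  1101-(✓)
size-2^2 implicants → --010(✓)  --011(✓)  --100  -0-10  -001-(✓)  -01-0  -10-1  -101-(✓)  0--01  0--10  0-0-1  0-01-(✓)  0-1-0  0-10-  00--1  00-1-  001--  01--0  01-0-  010--  1-01-(✓)  10--0
size-2^3 implicants → --01-
Unchecked terms (primes): --01-, --100, -0-10, -01-0, -10-1, 0--01, 0--10, 0-0-1, 0-1-0, 0-10-, 00--1, 00-1-, 001--, 01--0, 01-0-, 010--, 10--0, 11-11
Minterm coverage:
  m1 ⊆ 0--01,0-0-1,00--1
  m2 ⊆ --01-,-0-10,0--10,00-1-
  m3 ⊆ --01-,0-0-1,00--1,00-1-
  m4 ⊆ --100,-01-0,0-1-0,0-10-,001--
  m5 ⊆ 0--01,0-10-,00--1,001--
  m6 ⊆ -0-10,-01-0,0--10,0-1-0,00-1-,001--
  m7 ⊆ 00--1,00-1-,001--
  m8 ⊆ 01--0,01-0-,010--
  m9 ⊆ -10-1,0--01,0-0-1,01-0-,010--
  m10 ⊆ --01-,0--10,01--0,010--
  m11 ⊆ --01-,-10-1,0-0-1,010--
  m12 ⊆ --100,0-1-0,0-10-,01--0,01-0-
  m13 ⊆ 0--01,0-10-,01-0-
  m14 ⊆ 0--10,0-1-0,01--0
  m16 ⊆ 10--0 [E]
  m18 ⊆ --01-,-0-10,10--0
  m19 ⊆ --01- [E]
  m20 ⊆ --100,-01-0,10--0
  m22 ⊆ -0-10,-01-0,10--0
  m25 ⊆ -10-1 [E]
  m26 ⊆ --01- [E]
  m27 ⊆ --01-,-10-1,11-11
  m28 ⊆ --100 [E]
  m31 ⊆ 11-11 [E]
E = {--01-, --100, -10-1, 10--0, 11-11}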